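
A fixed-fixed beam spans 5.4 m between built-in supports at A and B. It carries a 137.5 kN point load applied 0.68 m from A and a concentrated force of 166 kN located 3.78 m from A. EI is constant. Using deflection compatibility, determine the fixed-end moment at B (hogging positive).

Take the two fixed-end moments M_A, M_B as redundants; the released structure is the simple span AB.
Simple-span end rotations at A and B under the given loads:
  at A: point load 137.5 at a = 0.68: Pab(L + b)/(6LEI) = 137.8/EI
  at B: point load 137.5 at a = 0.68: Pab(L + a)/(6LEI) = 82.82/EI
  at A: point load 166 at a = 3.78: Pab(L + b)/(6LEI) = 220.2/EI
  at B: point load 166 at a = 3.78: Pab(L + a)/(6LEI) = 288/EI
  θ_A0 = 358.1/EI,  θ_B0 = 370.8/EI
Flexibility coefficients: a unit moment at one end gives L/(3EI) there and L/(6EI) at the far end, so f₁₁ = f₂₂ = 1.8/EI and f₁₂ = f₂₁ = 0.9/EI.
Compatibility — zero rotation at each built-in end:
  1.8 M_A + 0.9 M_B = 358.1
  0.9 M_A + 1.8 M_B = 370.8
Solving the pair gives M_A = 127.9 kN·m and M_B = 142.1 kN·m (hogging).

M_B = 142.1 kN·m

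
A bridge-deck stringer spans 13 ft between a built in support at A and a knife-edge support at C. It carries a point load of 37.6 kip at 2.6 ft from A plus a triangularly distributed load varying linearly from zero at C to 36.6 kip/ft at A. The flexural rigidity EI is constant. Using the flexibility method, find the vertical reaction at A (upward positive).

R_A = 225.8 kip

Take the reaction at C as the redundant and release it; the primary structure is a cantilever fixed at A.
Downward deflection at the released point C due to the loads:
  point load 37.6 at a = 2.6: Pa²(3L − a)/(6EI) = 1542/EI
  triangular load, peak 36.6 at the fixed end: w₀L⁴/(30EI) = 34844/EI
  δ_0 = 36386/EI
Flexibility coefficient — unit upward force at C: δ_{CC} = L³/(3EI) = 732.3/EI.
Compatibility at C: δ_0 − R_C·δ_{CC} = 0, so R_C = 36386/732.3 = 49.69 kip.
Vertical equilibrium: R_A = ΣP − R_C = 275.5 − 49.69 = 225.8 kip.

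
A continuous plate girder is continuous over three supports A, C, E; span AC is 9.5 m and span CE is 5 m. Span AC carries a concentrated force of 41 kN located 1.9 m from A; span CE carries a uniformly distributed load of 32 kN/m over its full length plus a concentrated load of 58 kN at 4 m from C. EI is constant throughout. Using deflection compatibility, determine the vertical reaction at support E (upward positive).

R_E = 112.7 kN

Insert a hinge at C; M_C is the redundant, and each span becomes simply supported.
Rotations at C on the released spans (each span's end-slope, ×1/EI):
  span AC: point load 41 at a = 1.9: Pab(L + a)/(6LEI) = 118.4/EI
  span CE: UDL 32: wL³/(24EI) = 166.7/EI
  span CE: point load 58 at a = 4: Pab(L + b)/(6LEI) = 46.4/EI
  relative rotation θ_0 = (118.4 + 213.1)/EI = 331.5/EI
A unit hogging moment at C produces rotation L₁/(3EI) + L₂/(3EI) = 4.833/EI.
Compatibility: M_C·(L₁+L₂)/(3EI) = θ_0, giving M_C = 68.58 kN·m (hogging).
Span CE, ΣM about E: R_C^{CE}·5 = 458 + 68.58, so R_C^{CE} = 105.3 kN and R_E = 218 − 105.3 = 112.7 kN.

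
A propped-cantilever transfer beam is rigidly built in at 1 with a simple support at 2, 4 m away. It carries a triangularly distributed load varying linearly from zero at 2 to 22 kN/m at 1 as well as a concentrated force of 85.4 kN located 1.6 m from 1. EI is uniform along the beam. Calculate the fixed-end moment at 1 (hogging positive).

M_1 = 89.05 kN·m

Release the roller at 2. Primary structure: cantilever fixed at 1.
Primary-structure tip deflection at 2 by superposition:
  triangular load, peak 22 at the fixed end: w₀L⁴/(30EI) = 187.7/EI
  point load 85.4 at a = 1.6: Pa²(3L − a)/(6EI) = 378.9/EI
  δ_0 = 566.7/EI
Flexibility coefficient — unit upward force at 2: δ_{22} = L³/(3EI) = 21.33/EI.
Compatibility at 2: δ_0 − R_2·δ_{22} = 0, so R_2 = 566.7/21.33 = 26.56 kN.
Moment equilibrium about 1: M_1 = Σ(load moments about 1) − R_2·L = 195.3 − 26.56×4 = 89.05 kN·m.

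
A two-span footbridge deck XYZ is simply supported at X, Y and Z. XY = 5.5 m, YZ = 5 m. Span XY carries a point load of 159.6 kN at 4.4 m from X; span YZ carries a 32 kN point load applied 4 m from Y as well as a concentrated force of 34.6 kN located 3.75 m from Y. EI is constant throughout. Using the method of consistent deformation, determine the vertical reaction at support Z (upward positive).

Insert a hinge at Y; M_Y is the redundant, and each span becomes simply supported.
End slopes at the hinge Y, treating each span as simply supported:
  span XY: point load 159.6 at a = 4.4: Pab(L + a)/(6LEI) = 231.7/EI
  span YZ: point load 32 at a = 4: Pab(L + b)/(6LEI) = 25.6/EI
  span YZ: point load 34.6 at a = 3.75: Pab(L + b)/(6LEI) = 33.79/EI
  relative rotation θ_0 = (231.7 + 59.39)/EI = 291.1/EI
A unit hogging moment at Y produces rotation L₁/(3EI) + L₂/(3EI) = 3.5/EI.
Slope continuity at Y: θ_0 = M_Y·3.5/EI, so M_Y = 291.1/3.5 = 83.18 kN·m (hogging).
Span YZ, ΣM about Z: R_Y^{YZ}·5 = 75.25 + 83.18, so R_Y^{YZ} = 31.69 kN and R_Z = 66.6 − 31.69 = 34.91 kN.

R_Z = 34.91 kN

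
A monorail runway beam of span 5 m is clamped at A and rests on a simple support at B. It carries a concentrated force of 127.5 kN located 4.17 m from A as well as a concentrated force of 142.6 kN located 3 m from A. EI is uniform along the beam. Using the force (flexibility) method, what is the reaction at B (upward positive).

R_B = 157.6 kN

Take the reaction at B as the redundant and release it; the primary structure is a cantilever fixed at A.
Downward deflection at the released point B due to the loads:
  point load 127.5 at a = 4.17: Pa²(3L − a)/(6EI) = 4002/EI
  point load 142.6 at a = 3: Pa²(3L − a)/(6EI) = 2567/EI
  δ_0 = 6569/EI
Tip deflection under a unit load at B: L³/(3EI) = 41.67/EI.
The prop prevents deflection at B: R_B = δ_0/δ_{BB} = 6569/41.67 = 157.6 kN.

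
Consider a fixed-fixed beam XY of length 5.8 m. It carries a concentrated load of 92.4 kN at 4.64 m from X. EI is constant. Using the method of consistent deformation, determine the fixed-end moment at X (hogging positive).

Take the two fixed-end moments M_X, M_Y as redundants; the released structure is the simple span XY.
End rotations of the released simple span under the applied load (×1/EI):
  at X: point load 92.4 at a = 4.64: Pab(L + b)/(6LEI) = 99.47/EI
  at Y: point load 92.4 at a = 4.64: Pab(L + a)/(6LEI) = 149.2/EI
  θ_X0 = 99.47/EI,  θ_Y0 = 149.2/EI
Flexibility coefficients: a unit moment at one end gives L/(3EI) there and L/(6EI) at the far end, so f₁₁ = f₂₂ = 1.933/EI and f₁₂ = f₂₁ = 0.9667/EI.
Compatibility — zero rotation at each built-in end:
  1.933 M_X + 0.9667 M_Y = 99.47
  0.9667 M_X + 1.933 M_Y = 149.2
Solving the pair gives M_X = 17.15 kN·m and M_Y = 68.6 kN·m (hogging).

M_X = 17.15 kN·m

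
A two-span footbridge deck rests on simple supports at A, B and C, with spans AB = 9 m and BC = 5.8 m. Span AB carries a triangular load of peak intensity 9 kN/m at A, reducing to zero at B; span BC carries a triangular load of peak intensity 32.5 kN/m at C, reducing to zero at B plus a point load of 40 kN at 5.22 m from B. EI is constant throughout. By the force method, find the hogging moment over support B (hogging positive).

M_B = 55.35 kN·m

Release continuity at B by inserting a hinge; the redundant is the internal moment M_B. The primary structure is two simply-supported spans AB and BC.
Rotations at B on the released spans (each span's end-slope, ×1/EI):
  span AB: triangular load, peak 9: 7w₀L³/(360EI) = 127.6/EI
  span BC: triangular load, peak 32.5: 7w₀L³/(360EI) = 123.3/EI
  span BC: point load 40 at a = 5.22: Pab(L + b)/(6LEI) = 22.2/EI
  relative rotation θ_0 = (127.6 + 145.5)/EI = 273.1/EI
A unit hogging moment at B produces rotation L₁/(3EI) + L₂/(3EI) = 4.933/EI.
Slope continuity at B: θ_0 = M_B·4.933/EI, so M_B = 273.1/4.933 = 55.35 kN·m (hogging).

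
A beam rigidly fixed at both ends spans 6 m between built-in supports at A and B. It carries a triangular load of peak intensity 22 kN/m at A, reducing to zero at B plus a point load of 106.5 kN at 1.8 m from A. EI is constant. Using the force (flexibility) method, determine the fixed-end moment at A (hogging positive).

M_A = 133.5 kN·m

Release both end moments; the primary structure is a simply-supported span AB with redundants M_A and M_B.
End rotations of the released simple span under the applied load (×1/EI):
  at A: triangular load, peak 22: w₀L³/(45EI) = 105.6/EI
  at B: triangular load, peak 22: 7w₀L³/(360EI) = 92.4/EI
  at A: point load 106.5 at a = 1.8: Pab(L + b)/(6LEI) = 228.1/EI
  at B: point load 106.5 at a = 1.8: Pab(L + a)/(6LEI) = 174.4/EI
  θ_A0 = 333.7/EI,  θ_B0 = 266.8/EI
Flexibility coefficients: a unit moment at one end gives L/(3EI) there and L/(6EI) at the far end, so f₁₁ = f₂₂ = 2/EI and f₁₂ = f₂₁ = 1/EI.
Compatibility — zero rotation at each built-in end:
  2 M_A + 1 M_B = 333.7
  1 M_A + 2 M_B = 266.8
Solving the pair gives M_A = 133.5 kN·m and M_B = 66.66 kN·m (hogging).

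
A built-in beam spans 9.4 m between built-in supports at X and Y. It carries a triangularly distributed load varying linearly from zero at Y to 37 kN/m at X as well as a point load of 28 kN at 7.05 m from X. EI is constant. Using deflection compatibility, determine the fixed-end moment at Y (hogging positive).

Release both end moments; the primary structure is a simply-supported span XY with redundants M_X and M_Y.
End rotations of the released simple span under the applied load (×1/EI):
  at X: triangular load, peak 37: w₀L³/(45EI) = 682.9/EI
  at Y: triangular load, peak 37: 7w₀L³/(360EI) = 597.6/EI
  at X: point load 28 at a = 7.05: Pab(L + b)/(6LEI) = 96.64/EI
  at Y: point load 28 at a = 7.05: Pab(L + a)/(6LEI) = 135.3/EI
  θ_X0 = 779.6/EI,  θ_Y0 = 732.9/EI
Flexibility coefficients: a unit moment at one end gives L/(3EI) there and L/(6EI) at the far end, so f₁₁ = f₂₂ = 3.133/EI and f₁₂ = f₂₁ = 1.567/EI.
Compatibility — zero rotation at each built-in end:
  3.133 M_X + 1.567 M_Y = 779.6
  1.567 M_X + 3.133 M_Y = 732.9
Solving the pair gives M_X = 175.8 kN·m and M_Y = 146 kN·m (hogging).

M_Y = 146 kN·m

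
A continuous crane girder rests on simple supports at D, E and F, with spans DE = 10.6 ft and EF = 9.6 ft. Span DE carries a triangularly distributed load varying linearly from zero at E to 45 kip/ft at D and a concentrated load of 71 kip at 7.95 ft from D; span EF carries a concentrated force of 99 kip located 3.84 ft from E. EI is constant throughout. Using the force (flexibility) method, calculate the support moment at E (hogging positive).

Release continuity at E by inserting a hinge; the redundant is the internal moment M_E. The primary structure is two simply-supported spans DE and EF.
End slopes at the hinge E, treating each span as simply supported:
  span DE: triangular load, peak 45: 7w₀L³/(360EI) = 1042/EI
  span DE: point load 71 at a = 7.95: Pab(L + a)/(6LEI) = 436.3/EI
  span EF: point load 99 at a = 3.84: Pab(L + b)/(6LEI) = 583.9/EI
  relative rotation θ_0 = (1478 + 583.9)/EI = 2062/EI
A unit hogging moment at E produces rotation L₁/(3EI) + L₂/(3EI) = 6.733/EI.
Slope continuity at E: θ_0 = M_E·6.733/EI, so M_E = 2062/6.733 = 306.3 kip·ft (hogging).

M_E = 306.3 kip·ft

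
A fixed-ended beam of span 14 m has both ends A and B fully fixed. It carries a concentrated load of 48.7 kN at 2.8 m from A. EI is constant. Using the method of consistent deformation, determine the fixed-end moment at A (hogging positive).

Take the two fixed-end moments M_A, M_B as redundants; the released structure is the simple span AB.
End rotations of the released simple span under the applied load (×1/EI):
  at A: point load 48.7 at a = 2.8: Pab(L + b)/(6LEI) = 458.2/EI
  at B: point load 48.7 at a = 2.8: Pab(L + a)/(6LEI) = 305.4/EI
  θ_A0 = 458.2/EI,  θ_B0 = 305.4/EI
Flexibility coefficients: a unit moment at one end gives L/(3EI) there and L/(6EI) at the far end, so f₁₁ = f₂₂ = 4.667/EI and f₁₂ = f₂₁ = 2.333/EI.
Compatibility — zero rotation at each built-in end:
  4.667 M_A + 2.333 M_B = 458.2
  2.333 M_A + 4.667 M_B = 305.4
Solving the pair gives M_A = 87.27 kN·m and M_B = 21.82 kN·m (hogging).

M_A = 87.27 kN·m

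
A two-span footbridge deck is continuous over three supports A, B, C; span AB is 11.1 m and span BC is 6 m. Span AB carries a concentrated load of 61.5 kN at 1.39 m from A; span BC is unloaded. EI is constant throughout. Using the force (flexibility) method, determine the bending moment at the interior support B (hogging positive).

M_B = 27.31 kN·m

Release continuity at B by inserting a hinge; the redundant is the internal moment M_B. The primary structure is two simply-supported spans AB and BC.
Rotations at B on the released spans (each span's end-slope, ×1/EI):
  span AB: point load 61.5 at a = 1.39: Pab(L + a)/(6LEI) = 155.7/EI
  relative rotation θ_0 = (155.7 + 0)/EI = 155.7/EI
A unit hogging moment at B produces rotation L₁/(3EI) + L₂/(3EI) = 5.7/EI.
Compatibility: M_B·(L₁+L₂)/(3EI) = θ_0, giving M_B = 27.31 kN·m (hogging).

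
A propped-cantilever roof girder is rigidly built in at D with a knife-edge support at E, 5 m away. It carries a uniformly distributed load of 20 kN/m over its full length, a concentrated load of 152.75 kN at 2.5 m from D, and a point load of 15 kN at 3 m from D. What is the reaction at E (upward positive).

R_E = 91.71 kN

Release the roller at E. Primary structure: cantilever fixed at D.
Primary-structure tip deflection at E by superposition:
  UDL 20: wL⁴/(8EI) = 1562/EI
  point load 152.75 at a = 2.5: Pa²(3L − a)/(6EI) = 1989/EI
  point load 15 at a = 3: Pa²(3L − a)/(6EI) = 270/EI
  δ_0 = 3821/EI
Flexibility coefficient — unit upward force at E: δ_{EE} = L³/(3EI) = 41.67/EI.
The prop prevents deflection at E: R_E = δ_0/δ_{EE} = 3821/41.67 = 91.71 kN.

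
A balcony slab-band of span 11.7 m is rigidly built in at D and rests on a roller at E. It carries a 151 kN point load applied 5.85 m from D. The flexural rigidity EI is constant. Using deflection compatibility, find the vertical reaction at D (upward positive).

R_D = 103.8 kN

Release the roller at E. Primary structure: cantilever fixed at D.
Primary-structure tip deflection at E by superposition:
  point load 151 at a = 5.85: Pa²(3L − a)/(6EI) = 25192/EI
Tip deflection under a unit load at E: L³/(3EI) = 533.9/EI.
The prop prevents deflection at E: R_E = δ_0/δ_{EE} = 25192/533.9 = 47.19 kN.
Vertical equilibrium: R_D = ΣP − R_E = 151 − 47.19 = 103.8 kN.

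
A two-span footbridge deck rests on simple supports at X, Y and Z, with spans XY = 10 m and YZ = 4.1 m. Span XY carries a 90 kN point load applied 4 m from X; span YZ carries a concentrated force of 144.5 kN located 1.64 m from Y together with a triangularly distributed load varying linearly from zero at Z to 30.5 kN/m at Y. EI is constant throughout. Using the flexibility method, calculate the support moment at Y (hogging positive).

Take M_Y as the redundant. Released structure: two simple spans XY and YZ with a hinge at Y.
Discontinuity in slope at Y on the released structure — sum the simple-span end rotations:
  span XY: point load 90 at a = 4: Pab(L + a)/(6LEI) = 504/EI
  span YZ: point load 144.5 at a = 1.64: Pab(L + b)/(6LEI) = 155.5/EI
  span YZ: triangular load, peak 30.5: w₀L³/(45EI) = 46.71/EI
  relative rotation θ_0 = (504 + 202.2)/EI = 706.2/EI
A unit hogging moment at Y produces rotation L₁/(3EI) + L₂/(3EI) = 4.7/EI.
Slope continuity at Y: θ_0 = M_Y·4.7/EI, so M_Y = 706.2/4.7 = 150.2 kN·m (hogging).

M_Y = 150.2 kN·m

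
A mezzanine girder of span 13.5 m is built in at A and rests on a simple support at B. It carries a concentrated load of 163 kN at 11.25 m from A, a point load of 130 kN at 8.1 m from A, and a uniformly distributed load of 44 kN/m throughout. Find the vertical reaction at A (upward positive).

Remove the prop at B; the released (primary) structure is a cantilever built in at A.
Deflection at B on the released cantilever, summing each load's contribution:
  point load 163 at a = 11.25: Pa²(3L − a)/(6EI) = 100570/EI
  point load 130 at a = 8.1: Pa²(3L − a)/(6EI) = 46058/EI
  UDL 44: wL⁴/(8EI) = 182683/EI
  δ_0 = 329311/EI
Tip deflection under a unit load at B: L³/(3EI) = 820.1/EI.
Compatibility at B: δ_0 − R_B·δ_{BB} = 0, so R_B = 329311/820.1 = 401.5 kN.
Vertical equilibrium: R_A = ΣP − R_B = 887 − 401.5 = 485.5 kN.

R_A = 485.5 kN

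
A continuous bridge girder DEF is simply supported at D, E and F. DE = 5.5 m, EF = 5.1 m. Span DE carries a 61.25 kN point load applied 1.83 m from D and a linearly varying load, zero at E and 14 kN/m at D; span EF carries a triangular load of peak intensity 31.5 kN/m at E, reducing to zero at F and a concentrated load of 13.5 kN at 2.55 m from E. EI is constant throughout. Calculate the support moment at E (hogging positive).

Take M_E as the redundant. Released structure: two simple spans DE and EF with a hinge at E.
Discontinuity in slope at E on the released structure — sum the simple-span end rotations:
  span DE: point load 61.25 at a = 1.83: Pab(L + a)/(6LEI) = 91.37/EI
  span DE: triangular load, peak 14: 7w₀L³/(360EI) = 45.29/EI
  span EF: triangular load, peak 31.5: w₀L³/(45EI) = 92.86/EI
  span EF: point load 13.5 at a = 2.55: Pab(L + b)/(6LEI) = 21.95/EI
  relative rotation θ_0 = (136.7 + 114.8)/EI = 251.5/EI
A unit hogging moment at E produces rotation L₁/(3EI) + L₂/(3EI) = 3.533/EI.
Compatibility: M_E·(L₁+L₂)/(3EI) = θ_0, giving M_E = 71.17 kN·m (hogging).

M_E = 71.17 kN·m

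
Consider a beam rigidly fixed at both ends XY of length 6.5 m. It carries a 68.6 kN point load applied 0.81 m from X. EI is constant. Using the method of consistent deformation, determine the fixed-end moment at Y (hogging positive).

M_Y = 6.061 kN·m

Release both end moments; the primary structure is a simply-supported span XY with redundants M_X and M_Y.
Simple-span end rotations at X and Y under the given loads:
  at X: point load 68.6 at a = 0.81: Pab(L + b)/(6LEI) = 98.82/EI
  at Y: point load 68.6 at a = 0.81: Pab(L + a)/(6LEI) = 59.26/EI
  θ_X0 = 98.82/EI,  θ_Y0 = 59.26/EI
Flexibility coefficients: a unit moment at one end gives L/(3EI) there and L/(6EI) at the far end, so f₁₁ = f₂₂ = 2.167/EI and f₁₂ = f₂₁ = 1.083/EI.
Compatibility — zero rotation at each built-in end:
  2.167 M_X + 1.083 M_Y = 98.82
  1.083 M_X + 2.167 M_Y = 59.26
Solving the pair gives M_X = 42.58 kN·m and M_Y = 6.061 kN·m (hogging).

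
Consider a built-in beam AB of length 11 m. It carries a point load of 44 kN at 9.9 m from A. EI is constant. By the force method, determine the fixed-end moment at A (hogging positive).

M_A = 4.356 kN·m

Take the two fixed-end moments M_A, M_B as redundants; the released structure is the simple span AB.
End rotations of the released simple span under the applied load (×1/EI):
  at A: point load 44 at a = 9.9: Pab(L + b)/(6LEI) = 87.85/EI
  at B: point load 44 at a = 9.9: Pab(L + a)/(6LEI) = 151.7/EI
  θ_A0 = 87.85/EI,  θ_B0 = 151.7/EI
Flexibility coefficients: a unit moment at one end gives L/(3EI) there and L/(6EI) at the far end, so f₁₁ = f₂₂ = 3.667/EI and f₁₂ = f₂₁ = 1.833/EI.
Compatibility — zero rotation at each built-in end:
  3.667 M_A + 1.833 M_B = 87.85
  1.833 M_A + 3.667 M_B = 151.7
Solving the pair gives M_A = 4.356 kN·m and M_B = 39.2 kN·m (hogging).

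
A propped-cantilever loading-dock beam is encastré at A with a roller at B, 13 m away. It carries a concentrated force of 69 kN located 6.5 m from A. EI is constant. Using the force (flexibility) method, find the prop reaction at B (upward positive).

Choose R_B as the redundant. The primary structure is the cantilever fixed at A.
Primary-structure tip deflection at B by superposition:
  point load 69 at a = 6.5: Pa²(3L − a)/(6EI) = 15791/EI
Flexibility coefficient — unit upward force at B: δ_{BB} = L³/(3EI) = 732.3/EI.
Compatibility at B: δ_0 − R_B·δ_{BB} = 0, so R_B = 15791/732.3 = 21.56 kN.

R_B = 21.56 kN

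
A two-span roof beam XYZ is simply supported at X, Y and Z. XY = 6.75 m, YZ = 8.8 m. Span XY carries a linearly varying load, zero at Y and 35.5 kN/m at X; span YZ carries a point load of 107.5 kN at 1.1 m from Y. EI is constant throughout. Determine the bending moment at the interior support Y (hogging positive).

M_Y = 95.85 kN·m

Take M_Y as the redundant. Released structure: two simple spans XY and YZ with a hinge at Y.
End slopes at the hinge Y, treating each span as simply supported:
  span XY: triangular load, peak 35.5: 7w₀L³/(360EI) = 212.3/EI
  span YZ: point load 107.5 at a = 1.1: Pab(L + b)/(6LEI) = 284.5/EI
  relative rotation θ_0 = (212.3 + 284.5)/EI = 496.8/EI
A unit hogging moment at Y produces rotation L₁/(3EI) + L₂/(3EI) = 5.183/EI.
Compatibility: M_Y·(L₁+L₂)/(3EI) = θ_0, giving M_Y = 95.85 kN·m (hogging).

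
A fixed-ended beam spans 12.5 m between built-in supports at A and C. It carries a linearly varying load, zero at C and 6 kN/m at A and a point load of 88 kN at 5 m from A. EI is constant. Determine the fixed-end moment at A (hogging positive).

Take the two fixed-end moments M_A, M_C as redundants; the released structure is the simple span AC.
On the primary (simply-supported) span, the end slopes from the loading are:
  at A: triangular load, peak 6: w₀L³/(45EI) = 260.4/EI
  at C: triangular load, peak 6: 7w₀L³/(360EI) = 227.9/EI
  at A: point load 88 at a = 5: Pab(L + b)/(6LEI) = 880/EI
  at C: point load 88 at a = 5: Pab(L + a)/(6LEI) = 770/EI
  θ_A0 = 1140/EI,  θ_C0 = 997.9/EI
Flexibility coefficients: a unit moment at one end gives L/(3EI) there and L/(6EI) at the far end, so f₁₁ = f₂₂ = 4.167/EI and f₁₂ = f₂₁ = 2.083/EI.
Compatibility — zero rotation at each built-in end:
  4.167 M_A + 2.083 M_C = 1140
  2.083 M_A + 4.167 M_C = 997.9
Solving the pair gives M_A = 205.3 kN·m and M_C = 136.8 kN·m (hogging).

M_A = 205.3 kN·m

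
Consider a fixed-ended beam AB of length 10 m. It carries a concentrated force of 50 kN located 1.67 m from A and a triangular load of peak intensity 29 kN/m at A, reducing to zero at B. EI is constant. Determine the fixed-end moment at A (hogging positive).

M_A = 202.9 kN·m

Take the two fixed-end moments M_A, M_B as redundants; the released structure is the simple span AB.
On the primary (simply-supported) span, the end slopes from the loading are:
  at A: point load 50 at a = 1.67: Pab(L + b)/(6LEI) = 212.5/EI
  at B: point load 50 at a = 1.67: Pab(L + a)/(6LEI) = 135.3/EI
  at A: triangular load, peak 29: w₀L³/(45EI) = 644.4/EI
  at B: triangular load, peak 29: 7w₀L³/(360EI) = 563.9/EI
  θ_A0 = 856.9/EI,  θ_B0 = 699.2/EI
Flexibility coefficients: a unit moment at one end gives L/(3EI) there and L/(6EI) at the far end, so f₁₁ = f₂₂ = 3.333/EI and f₁₂ = f₂₁ = 1.667/EI.
Compatibility — zero rotation at each built-in end:
  3.333 M_A + 1.667 M_B = 856.9
  1.667 M_A + 3.333 M_B = 699.2
Solving the pair gives M_A = 202.9 kN·m and M_B = 108.3 kN·m (hogging).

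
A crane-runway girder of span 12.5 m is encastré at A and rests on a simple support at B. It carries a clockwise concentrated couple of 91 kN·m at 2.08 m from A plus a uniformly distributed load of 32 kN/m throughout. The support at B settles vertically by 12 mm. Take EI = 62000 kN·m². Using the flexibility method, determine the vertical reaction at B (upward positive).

R_B = 152.2 kN

Take the reaction at B as the redundant and release it; the primary structure is a cantilever fixed at A.
Downward deflection at the released point B due to the loads:
  clockwise couple 91 at a = 2.08: M₀a(2L − a)/(2EI) = 2169/EI
  UDL 32: wL⁴/(8EI) = 97656/EI
  δ_0 = 99825/EI
Tip deflection under a unit load at B: L³/(3EI) = 651/EI.
With EI = 62000 kN·m²: δ_0 = 1.6101 m and δ_{BB} = 0.010501 m/kN.
Compatibility — the beam at B must follow the support down by 0.012 m: δ_0 − R_B·δ_{BB} = 0.012, so R_B = (1.6101 − 0.012)/0.010501 = 152.2 kN.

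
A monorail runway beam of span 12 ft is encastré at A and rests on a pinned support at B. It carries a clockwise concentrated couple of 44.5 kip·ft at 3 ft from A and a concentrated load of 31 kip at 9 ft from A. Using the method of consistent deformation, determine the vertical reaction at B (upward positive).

Release the roller at B. Primary structure: cantilever fixed at A.
Downward deflection at the released point B due to the loads:
  clockwise couple 44.5 at a = 3: M₀a(2L − a)/(2EI) = 1402/EI
  point load 31 at a = 9: Pa²(3L − a)/(6EI) = 11300/EI
  δ_0 = 12701/EI
Tip deflection under a unit load at B: L³/(3EI) = 576/EI.
The prop prevents deflection at B: R_B = δ_0/δ_{BB} = 12701/576 = 22.05 kip.

R_B = 22.05 kip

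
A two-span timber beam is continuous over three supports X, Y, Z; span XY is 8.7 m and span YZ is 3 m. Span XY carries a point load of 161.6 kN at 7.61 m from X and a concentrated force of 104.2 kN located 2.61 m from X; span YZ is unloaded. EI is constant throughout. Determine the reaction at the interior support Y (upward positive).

R_Y = 262 kN

Take M_Y as the redundant. Released structure: two simple spans XY and YZ with a hinge at Y.
Discontinuity in slope at Y on the released structure — sum the simple-span end rotations:
  span XY: point load 161.6 at a = 7.61: Pab(L + a)/(6LEI) = 418.8/EI
  span XY: point load 104.2 at a = 2.61: Pab(L + a)/(6LEI) = 358.9/EI
  relative rotation θ_0 = (777.7 + 0)/EI = 777.7/EI
A unit hogging moment at Y produces rotation L₁/(3EI) + L₂/(3EI) = 3.9/EI.
Compatibility: M_Y·(L₁+L₂)/(3EI) = θ_0, giving M_Y = 199.4 kN·m (hogging).
Span XY, ΣM about X with M_Y applied at Y: R_Y^{XY}·8.7 = 1502 + 199.4, so R_Y^{XY} = 195.5 kN and R_X = 265.8 − 195.5 = 70.27 kN.
Span YZ, ΣM about Z: R_Y^{YZ}·3 = 0 + 199.4, so R_Y^{YZ} = 66.47 kN and R_Z = 0 − 66.47 = -66.47 kN.
R_Y = 195.5 + 66.47 = 262 kN.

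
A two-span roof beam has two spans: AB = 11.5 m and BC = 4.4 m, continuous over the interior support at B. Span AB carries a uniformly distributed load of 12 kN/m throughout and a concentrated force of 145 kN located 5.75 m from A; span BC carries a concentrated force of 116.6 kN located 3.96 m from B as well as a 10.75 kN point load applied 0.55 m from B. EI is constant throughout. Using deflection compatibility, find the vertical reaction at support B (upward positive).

R_B = 281.3 kN

Release continuity at B by inserting a hinge; the redundant is the internal moment M_B. The primary structure is two simply-supported spans AB and BC.
Discontinuity in slope at B on the released structure — sum the simple-span end rotations:
  span AB: UDL 12: wL³/(24EI) = 760.4/EI
  span AB: point load 145 at a = 5.75: Pab(L + a)/(6LEI) = 1199/EI
  span BC: point load 116.6 at a = 3.96: Pab(L + b)/(6LEI) = 37.25/EI
  span BC: point load 10.75 at a = 0.55: Pab(L + b)/(6LEI) = 7.113/EI
  relative rotation θ_0 = (1959 + 44.36)/EI = 2003/EI
A unit hogging moment at B produces rotation L₁/(3EI) + L₂/(3EI) = 5.3/EI.
Slope continuity at B: θ_0 = M_B·5.3/EI, so M_B = 2003/5.3 = 378 kN·m (hogging).
Span AB, ΣM about A with M_B applied at B: R_B^{AB}·11.5 = 1627 + 378, so R_B^{AB} = 174.4 kN and R_A = 283 − 174.4 = 108.6 kN.
Span BC, ΣM about C: R_B^{BC}·4.4 = 92.69 + 378, so R_B^{BC} = 107 kN and R_C = 127.3 − 107 = 20.38 kN.
R_B = 174.4 + 107 = 281.3 kN.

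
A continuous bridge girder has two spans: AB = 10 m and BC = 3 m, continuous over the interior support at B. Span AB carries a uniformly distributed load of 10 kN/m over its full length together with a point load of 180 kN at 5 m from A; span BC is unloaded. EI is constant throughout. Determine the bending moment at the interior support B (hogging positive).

Insert a hinge at B; M_B is the redundant, and each span becomes simply supported.
Discontinuity in slope at B on the released structure — sum the simple-span end rotations:
  span AB: UDL 10: wL³/(24EI) = 416.7/EI
  span AB: point load 180 at a = 5: Pab(L + a)/(6LEI) = 1125/EI
  relative rotation θ_0 = (1542 + 0)/EI = 1542/EI
A unit hogging moment at B produces rotation L₁/(3EI) + L₂/(3EI) = 4.333/EI.
Slope continuity at B: θ_0 = M_B·4.333/EI, so M_B = 1542/4.333 = 355.8 kN·m (hogging).

M_B = 355.8 kN·m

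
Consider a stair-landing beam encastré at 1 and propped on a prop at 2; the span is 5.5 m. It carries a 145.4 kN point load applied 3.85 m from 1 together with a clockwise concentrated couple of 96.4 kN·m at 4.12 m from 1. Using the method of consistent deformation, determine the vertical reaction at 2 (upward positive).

R_2 = 106.6 kN

Remove the prop at 2; the released (primary) structure is a cantilever built in at 1.
Free-end deflection of the primary structure under the applied loading (downward +):
  point load 145.4 at a = 3.85: Pa²(3L − a)/(6EI) = 4544/EI
  clockwise couple 96.4 at a = 4.12: M₀a(2L − a)/(2EI) = 1366/EI
  δ_0 = 5910/EI
Flexibility coefficient — unit upward force at 2: δ_{22} = L³/(3EI) = 55.46/EI.
Compatibility at 2: δ_0 − R_2·δ_{22} = 0, so R_2 = 5910/55.46 = 106.6 kN.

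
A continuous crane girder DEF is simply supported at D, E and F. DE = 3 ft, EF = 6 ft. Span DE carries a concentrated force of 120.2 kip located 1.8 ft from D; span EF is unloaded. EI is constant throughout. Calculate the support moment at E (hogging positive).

Insert a hinge at E; M_E is the redundant, and each span becomes simply supported.
Discontinuity in slope at E on the released structure — sum the simple-span end rotations:
  span DE: point load 120.2 at a = 1.8: Pab(L + a)/(6LEI) = 69.24/EI
  relative rotation θ_0 = (69.24 + 0)/EI = 69.24/EI
A unit hogging moment at E produces rotation L₁/(3EI) + L₂/(3EI) = 3/EI.
Compatibility: M_E·(L₁+L₂)/(3EI) = θ_0, giving M_E = 23.08 kip·ft (hogging).

M_E = 23.08 kip·ft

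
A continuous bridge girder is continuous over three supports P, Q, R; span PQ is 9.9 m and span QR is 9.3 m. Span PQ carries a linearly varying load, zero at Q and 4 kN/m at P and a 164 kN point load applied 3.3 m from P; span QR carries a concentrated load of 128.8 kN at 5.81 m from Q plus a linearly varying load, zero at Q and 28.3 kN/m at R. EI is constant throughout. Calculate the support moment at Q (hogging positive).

Insert a hinge at Q; M_Q is the redundant, and each span becomes simply supported.
Rotations at Q on the released spans (each span's end-slope, ×1/EI):
  span PQ: triangular load, peak 4: 7w₀L³/(360EI) = 75.47/EI
  span PQ: point load 164 at a = 3.3: Pab(L + a)/(6LEI) = 793.8/EI
  span QR: point load 128.8 at a = 5.81: Pab(L + b)/(6LEI) = 598.6/EI
  span QR: triangular load, peak 28.3: 7w₀L³/(360EI) = 442.6/EI
  relative rotation θ_0 = (869.2 + 1041)/EI = 1910/EI
A unit hogging moment at Q produces rotation L₁/(3EI) + L₂/(3EI) = 6.4/EI.
Compatibility: M_Q·(L₁+L₂)/(3EI) = θ_0, giving M_Q = 298.5 kN·m (hogging).

M_Q = 298.5 kN·m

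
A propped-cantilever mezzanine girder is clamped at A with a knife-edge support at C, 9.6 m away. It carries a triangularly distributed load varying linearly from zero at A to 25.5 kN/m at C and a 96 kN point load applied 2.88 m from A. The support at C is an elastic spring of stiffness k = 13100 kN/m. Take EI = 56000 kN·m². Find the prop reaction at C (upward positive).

Release the roller at C. Primary structure: cantilever fixed at A.
Deflection at C on the released cantilever, summing each load's contribution:
  triangular load, peak 25.5 at the free end: 11w₀L⁴/(120EI) = 19853/EI
  point load 96 at a = 2.88: Pa²(3L − a)/(6EI) = 3440/EI
  δ_0 = 23293/EI
Flexibility coefficient — unit upward force at C: δ_{CC} = L³/(3EI) = 294.9/EI.
With EI = 56000 kN·m²: δ_0 = 0.41595 m and δ_{CC} = 0.005266 m/kN.
Compatibility — the spring shortens by R_C/k under the reaction it provides: δ_0 − R_C·δ_{CC} = R_C/k. With 1/k = 0.000076 m/kN, R_C = δ_0 / (δ_{CC} + 1/k) = 0.41595 / (0.005266 + 0.000076) = 77.86 kN.

R_C = 77.86 kN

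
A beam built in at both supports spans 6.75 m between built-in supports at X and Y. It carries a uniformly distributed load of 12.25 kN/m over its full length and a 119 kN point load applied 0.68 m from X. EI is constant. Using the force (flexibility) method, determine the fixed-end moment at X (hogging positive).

M_X = 111.9 kN·m

Release both end moments; the primary structure is a simply-supported span XY with redundants M_X and M_Y.
On the primary (simply-supported) span, the end slopes from the loading are:
  at X: UDL 12.25: wL³/(24EI) = 157/EI
  at Y: UDL 12.25: wL³/(24EI) = 157/EI
  at X: point load 119 at a = 0.68: Pab(L + b)/(6LEI) = 155.5/EI
  at Y: point load 119 at a = 0.68: Pab(L + a)/(6LEI) = 90.11/EI
  θ_X0 = 312.5/EI,  θ_Y0 = 247.1/EI
Flexibility coefficients: a unit moment at one end gives L/(3EI) there and L/(6EI) at the far end, so f₁₁ = f₂₂ = 2.25/EI and f₁₂ = f₂₁ = 1.125/EI.
Compatibility — zero rotation at each built-in end:
  2.25 M_X + 1.125 M_Y = 312.5
  1.125 M_X + 2.25 M_Y = 247.1
Solving the pair gives M_X = 111.9 kN·m and M_Y = 53.84 kN·m (hogging).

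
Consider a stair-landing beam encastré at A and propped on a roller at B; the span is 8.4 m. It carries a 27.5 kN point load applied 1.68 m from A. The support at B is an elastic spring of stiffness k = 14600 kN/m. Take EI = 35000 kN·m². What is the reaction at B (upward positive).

R_B = 1.522 kN

Take the reaction at B as the redundant and release it; the primary structure is a cantilever fixed at A.
Primary-structure tip deflection at B by superposition:
  point load 27.5 at a = 1.68: Pa²(3L − a)/(6EI) = 304.3/EI
Tip deflection under a unit load at B: L³/(3EI) = 197.6/EI.
With EI = 35000 kN·m²: δ_0 = 0.008693 m and δ_{BB} = 0.005645 m/kN.
Compatibility — the spring shortens by R_B/k under the reaction it provides: δ_0 − R_B·δ_{BB} = R_B/k. With 1/k = 0.000068 m/kN, R_B = δ_0 / (δ_{BB} + 1/k) = 0.008693 / (0.005645 + 0.000068) = 1.522 kN.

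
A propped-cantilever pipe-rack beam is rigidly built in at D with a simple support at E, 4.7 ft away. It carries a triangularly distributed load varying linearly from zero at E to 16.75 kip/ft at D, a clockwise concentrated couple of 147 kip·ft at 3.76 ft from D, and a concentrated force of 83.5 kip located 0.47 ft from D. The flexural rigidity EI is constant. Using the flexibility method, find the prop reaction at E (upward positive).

R_E = 54.12 kip

Release the roller at E. Primary structure: cantilever fixed at D.
Primary-structure tip deflection at E by superposition:
  triangular load, peak 16.75 at the fixed end: w₀L⁴/(30EI) = 272.4/EI
  clockwise couple 147 at a = 3.76: M₀a(2L − a)/(2EI) = 1559/EI
  point load 83.5 at a = 0.47: Pa²(3L − a)/(6EI) = 41.9/EI
  δ_0 = 1873/EI
Flexibility coefficient — unit upward force at E: δ_{EE} = L³/(3EI) = 34.61/EI.
The prop prevents deflection at E: R_E = δ_0/δ_{EE} = 1873/34.61 = 54.12 kip.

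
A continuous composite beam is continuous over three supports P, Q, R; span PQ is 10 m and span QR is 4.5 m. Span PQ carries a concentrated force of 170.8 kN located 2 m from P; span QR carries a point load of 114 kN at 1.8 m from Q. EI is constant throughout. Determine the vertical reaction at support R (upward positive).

R_R = 13.68 kN

Take M_Q as the redundant. Released structure: two simple spans PQ and QR with a hinge at Q.
Rotations at Q on the released spans (each span's end-slope, ×1/EI):
  span PQ: point load 170.8 at a = 2: Pab(L + a)/(6LEI) = 546.6/EI
  span QR: point load 114 at a = 1.8: Pab(L + b)/(6LEI) = 147.7/EI
  relative rotation θ_0 = (546.6 + 147.7)/EI = 694.3/EI
A unit hogging moment at Q produces rotation L₁/(3EI) + L₂/(3EI) = 4.833/EI.
Compatibility: M_Q·(L₁+L₂)/(3EI) = θ_0, giving M_Q = 143.6 kN·m (hogging).
Span QR, ΣM about R: R_Q^{QR}·4.5 = 307.8 + 143.6, so R_Q^{QR} = 100.3 kN and R_R = 114 − 100.3 = 13.68 kN.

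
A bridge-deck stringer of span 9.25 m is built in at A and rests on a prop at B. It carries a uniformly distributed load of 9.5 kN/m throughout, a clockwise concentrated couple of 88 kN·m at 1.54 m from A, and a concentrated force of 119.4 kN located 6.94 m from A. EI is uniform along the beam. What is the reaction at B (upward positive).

Remove the prop at B; the released (primary) structure is a cantilever built in at A.
Free-end deflection of the primary structure under the applied loading (downward +):
  UDL 9.5: wL⁴/(8EI) = 8694/EI
  clockwise couple 88 at a = 1.54: M₀a(2L − a)/(2EI) = 1149/EI
  point load 119.4 at a = 6.94: Pa²(3L − a)/(6EI) = 19945/EI
  δ_0 = 29788/EI
Tip deflection under a unit load at B: L³/(3EI) = 263.8/EI.
The prop prevents deflection at B: R_B = δ_0/δ_{BB} = 29788/263.8 = 112.9 kN.

R_B = 112.9 kN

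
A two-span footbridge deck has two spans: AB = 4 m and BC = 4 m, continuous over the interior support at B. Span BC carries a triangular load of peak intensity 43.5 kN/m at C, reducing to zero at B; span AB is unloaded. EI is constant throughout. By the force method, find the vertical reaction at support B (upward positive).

Insert a hinge at B; M_B is the redundant, and each span becomes simply supported.
End slopes at the hinge B, treating each span as simply supported:
  span BC: triangular load, peak 43.5: 7w₀L³/(360EI) = 54.13/EI
  relative rotation θ_0 = (0 + 54.13)/EI = 54.13/EI
A unit hogging moment at B produces rotation L₁/(3EI) + L₂/(3EI) = 2.667/EI.
Slope continuity at B: θ_0 = M_B·2.667/EI, so M_B = 54.13/2.667 = 20.3 kN·m (hogging).
Span AB, ΣM about A with M_B applied at B: R_B^{AB}·4 = 0 + 20.3, so R_B^{AB} = 5.075 kN and R_A = 0 − 5.075 = -5.075 kN.
Span BC, ΣM about C: R_B^{BC}·4 = 116 + 20.3, so R_B^{BC} = 34.08 kN and R_C = 87 − 34.08 = 52.92 kN.
R_B = 5.075 + 34.08 = 39.15 kN.

R_B = 39.15 kN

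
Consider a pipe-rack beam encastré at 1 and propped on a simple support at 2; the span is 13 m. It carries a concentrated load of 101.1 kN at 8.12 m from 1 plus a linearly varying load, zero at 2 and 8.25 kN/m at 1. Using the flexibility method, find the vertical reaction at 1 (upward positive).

R_1 = 97.15 kN

Release the roller at 2. Primary structure: cantilever fixed at 1.
Primary-structure tip deflection at 2 by superposition:
  point load 101.1 at a = 8.12: Pa²(3L − a)/(6EI) = 34308/EI
  triangular load, peak 8.25 at the fixed end: w₀L⁴/(30EI) = 7854/EI
  δ_0 = 42162/EI
Tip deflection under a unit load at 2: L³/(3EI) = 732.3/EI.
Compatibility at 2: δ_0 − R_2·δ_{22} = 0, so R_2 = 42162/732.3 = 57.57 kN.
Vertical equilibrium: R_1 = ΣP − R_2 = 154.7 − 57.57 = 97.15 kN.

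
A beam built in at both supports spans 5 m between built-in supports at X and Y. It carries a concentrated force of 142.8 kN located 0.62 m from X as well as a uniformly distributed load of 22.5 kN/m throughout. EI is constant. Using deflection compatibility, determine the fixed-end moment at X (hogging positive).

M_X = 114.8 kN·m

Take the two fixed-end moments M_X, M_Y as redundants; the released structure is the simple span XY.
End rotations of the released simple span under the applied load (×1/EI):
  at X: point load 142.8 at a = 0.62: Pab(L + b)/(6LEI) = 121.2/EI
  at Y: point load 142.8 at a = 0.62: Pab(L + a)/(6LEI) = 72.65/EI
  at X: UDL 22.5: wL³/(24EI) = 117.2/EI
  at Y: UDL 22.5: wL³/(24EI) = 117.2/EI
  θ_X0 = 238.4/EI,  θ_Y0 = 189.8/EI
Flexibility coefficients: a unit moment at one end gives L/(3EI) there and L/(6EI) at the far end, so f₁₁ = f₂₂ = 1.667/EI and f₁₂ = f₂₁ = 0.8333/EI.
Compatibility — zero rotation at each built-in end:
  1.667 M_X + 0.8333 M_Y = 238.4
  0.8333 M_X + 1.667 M_Y = 189.8
Solving the pair gives M_X = 114.8 kN·m and M_Y = 56.49 kN·m (hogging).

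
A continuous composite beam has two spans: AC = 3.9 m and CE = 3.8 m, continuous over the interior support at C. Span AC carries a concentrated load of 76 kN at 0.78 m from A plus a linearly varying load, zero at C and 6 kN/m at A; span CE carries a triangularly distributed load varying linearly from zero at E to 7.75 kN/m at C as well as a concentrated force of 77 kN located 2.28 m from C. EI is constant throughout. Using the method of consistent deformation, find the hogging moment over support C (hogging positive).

M_C = 45.05 kN·m

Take M_C as the redundant. Released structure: two simple spans AC and CE with a hinge at C.
Discontinuity in slope at C on the released structure — sum the simple-span end rotations:
  span AC: point load 76 at a = 0.78: Pab(L + a)/(6LEI) = 36.99/EI
  span AC: triangular load, peak 6: 7w₀L³/(360EI) = 6.921/EI
  span CE: triangular load, peak 7.75: w₀L³/(45EI) = 9.45/EI
  span CE: point load 77 at a = 2.28: Pab(L + b)/(6LEI) = 62.27/EI
  relative rotation θ_0 = (43.91 + 71.72)/EI = 115.6/EI
A unit hogging moment at C produces rotation L₁/(3EI) + L₂/(3EI) = 2.567/EI.
Compatibility: M_C·(L₁+L₂)/(3EI) = θ_0, giving M_C = 45.05 kN·m (hogging).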